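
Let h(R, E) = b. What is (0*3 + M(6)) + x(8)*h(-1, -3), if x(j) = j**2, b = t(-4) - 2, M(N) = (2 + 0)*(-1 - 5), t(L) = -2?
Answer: -268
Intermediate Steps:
M(N) = -12 (M(N) = 2*(-6) = -12)
b = -4 (b = -2 - 2 = -4)
h(R, E) = -4
(0*3 + M(6)) + x(8)*h(-1, -3) = (0*3 - 12) + 8**2*(-4) = (0 - 12) + 64*(-4) = -12 - 256 = -268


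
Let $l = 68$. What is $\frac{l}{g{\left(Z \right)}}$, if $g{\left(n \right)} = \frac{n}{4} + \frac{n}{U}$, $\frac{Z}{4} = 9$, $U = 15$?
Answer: $\frac{340}{57} \approx 5.9649$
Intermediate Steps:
$Z = 36$ ($Z = 4 \cdot 9 = 36$)
$g{\left(n \right)} = \frac{19 n}{60}$ ($g{\left(n \right)} = \frac{n}{4} + \frac{n}{15} = \frac{19 n}{60}$)
$\frac{l}{g{\left(Z \right)}} = \frac{68}{\frac{19}{60} \cdot 36} = \frac{68}{\frac{57}{5}} = 68 \cdot \frac{5}{57} = \frac{340}{57}$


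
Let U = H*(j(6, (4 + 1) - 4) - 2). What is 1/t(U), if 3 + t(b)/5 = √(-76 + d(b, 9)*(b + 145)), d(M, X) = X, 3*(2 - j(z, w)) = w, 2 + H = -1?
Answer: 3/6145 + √1238/6145 ≈ 0.0062140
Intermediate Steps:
H = -3 (H = -2 - 1 = -3)
j(z, w) = 2 - w/3
U = 1 (U = -3*((2 - ((4 + 1) - 4)/3) - 2) = -3*((2 - (5 - 4)/3) - 2) = -3*((2 - ⅓*1) - 2) = -3*((2 - ⅓) - 2) = -3*(5/3 - 2) = -3*(-⅓) = 1)
t(b) = -15 + 5*√(1229 + 9*b) (t(b) = -15 + 5*√(-76 + 9*(b + 145)) = -15 + 5*√(-76 + 9*(145 + b)) = -15 + 5*√(-76 + (1305 + 9*b)) = -15 + 5*√(1229 + 9*b))
1/t(U) = 1/(-15 + 5*√(1229 + 9*1)) = 1/(-15 + 5*√(1229 + 9)) = 1/(-15 + 5*√1238)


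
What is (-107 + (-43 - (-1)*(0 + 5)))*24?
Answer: -3480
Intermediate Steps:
(-107 + (-43 - (-1)*(0 + 5)))*24 = (-107 + (-43 - (-1)*5))*24 = (-107 + (-43 - 1*(-5)))*24 = (-107 + (-43 + 5))*24 = (-107 - 38)*24 = -145*24 = -3480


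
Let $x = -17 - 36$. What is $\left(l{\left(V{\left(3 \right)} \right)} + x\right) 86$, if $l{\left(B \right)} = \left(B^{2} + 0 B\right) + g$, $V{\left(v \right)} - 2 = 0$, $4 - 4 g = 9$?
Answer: $- \frac{8643}{2} \approx -4321.5$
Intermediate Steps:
$g = - \frac{5}{4}$ ($g = 1 - \frac{9}{4} = - \frac{5}{4} \approx -1.25$)
$x = -53$
$V{\left(v \right)} = 2$ ($V{\left(v \right)} = 2 + 0 = 2$)
$l{\left(B \right)} = - \frac{5}{4} + B^{2}$ ($l{\left(B \right)} = \left(B^{2} + 0 B\right) - \frac{5}{4} = \left(B^{2} + 0\right) - \frac{5}{4} = B^{2} - \frac{5}{4} = - \frac{5}{4} + B^{2}$)
$\left(l{\left(V{\left(3 \right)} \right)} + x\right) 86 = \left(\left(- \frac{5}{4} + 2^{2}\right) - 53\right) 86 = \left(\left(- \frac{5}{4} + 4\right) - 53\right) 86 = \left(\frac{11}{4} - 53\right) 86 = \left(- \frac{201}{4}\right) 86 = - \frac{8643}{2}$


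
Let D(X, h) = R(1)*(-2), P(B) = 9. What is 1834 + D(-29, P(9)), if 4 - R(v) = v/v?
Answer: 1828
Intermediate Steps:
R(v) = 3 (R(v) = 4 - v/v = 4 - 1*1 = 4 - 1 = 3)
D(X, h) = -6 (D(X, h) = 3*(-2) = -6)
1834 + D(-29, P(9)) = 1834 - 6 = 1828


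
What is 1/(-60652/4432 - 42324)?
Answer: -1108/46910155 ≈ -2.3620e-5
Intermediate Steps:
1/(-60652/4432 - 42324) = 1/(-60652*1/4432 - 42324) = 1/(-15163/1108 - 42324) = 1/(-46910155/1108) = -1108/46910155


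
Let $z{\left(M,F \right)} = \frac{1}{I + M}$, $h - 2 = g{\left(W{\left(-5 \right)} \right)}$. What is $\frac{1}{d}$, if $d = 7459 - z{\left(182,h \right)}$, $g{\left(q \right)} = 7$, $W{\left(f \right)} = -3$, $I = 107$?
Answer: $\frac{289}{2155650} \approx 0.00013407$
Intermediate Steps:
$h = 9$ ($h = 2 + 7 = 9$)
$z{\left(M,F \right)} = \frac{1}{107 + M}$
$d = \frac{2155650}{289}$ ($d = 7459 - \frac{1}{107 + 182} = 7459 - \frac{1}{289} = \frac{2155650}{289} \approx 7459.0$)
$\frac{1}{d} = \frac{1}{\frac{2155650}{289}} = \frac{289}{2155650}$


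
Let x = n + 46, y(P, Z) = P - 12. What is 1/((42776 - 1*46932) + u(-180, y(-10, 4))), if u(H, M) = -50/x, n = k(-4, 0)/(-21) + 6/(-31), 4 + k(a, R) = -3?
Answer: -4291/17838046 ≈ -0.00024055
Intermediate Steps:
y(P, Z) = -12 + P
k(a, R) = -7 (k(a, R) = -4 - 3 = -7)
n = 13/93 (n = -7/(-21) + 6/(-31) = -7*(-1/21) + 6*(-1/31) = ⅓ - 6/31 = 13/93 ≈ 0.13978)
x = 4291/93 (x = 13/93 + 46 = 4291/93 ≈ 46.140)
u(H, M) = -4650/4291 (u(H, M) = -50/4291/93 = -50*93/4291 = -4650/4291)
1/((42776 - 1*46932) + u(-180, y(-10, 4))) = 1/((42776 - 1*46932) - 4650/4291) = 1/((42776 - 46932) - 4650/4291) = 1/(-4156 - 4650/4291) = 1/(-17838046/4291) = -4291/17838046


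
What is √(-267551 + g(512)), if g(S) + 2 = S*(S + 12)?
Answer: 7*√15 ≈ 27.111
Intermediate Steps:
g(S) = -2 + S*(12 + S) (g(S) = -2 + S*(S + 12) = -2 + S*(12 + S))
√(-267551 + g(512)) = √(-267551 + (-2 + 512² + 12*512)) = √(-267551 + (-2 + 262144 + 6144)) = √(-267551 + 268286) = √735 = 7*√15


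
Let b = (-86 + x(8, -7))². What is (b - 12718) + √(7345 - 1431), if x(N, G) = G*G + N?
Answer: -11877 + √5914 ≈ -11800.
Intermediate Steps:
x(N, G) = N + G² (x(N, G) = G² + N = N + G²)
b = 841 (b = (-86 + (8 + (-7)²))² = (-86 + (8 + 49))² = (-86 + 57)² = (-29)² = 841)
(b - 12718) + √(7345 - 1431) = (841 - 12718) + √(7345 - 1431) = -11877 + √5914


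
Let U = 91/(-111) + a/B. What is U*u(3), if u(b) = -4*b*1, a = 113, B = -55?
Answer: 70192/2035 ≈ 34.492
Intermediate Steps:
u(b) = -4*b
U = -17548/6105 (U = 91/(-111) + 113/(-55) = 91*(-1/111) + 113*(-1/55) = -91/111 - 113/55 = -17548/6105 ≈ -2.8744)
U*u(3) = -(-70192)*3/6105 = -17548/6105*(-12) = 70192/2035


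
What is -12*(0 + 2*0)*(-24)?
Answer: 0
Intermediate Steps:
-12*(0 + 2*0)*(-24) = -12*(0 + 0)*(-24) = -12*0*(-24) = 0*(-24) = 0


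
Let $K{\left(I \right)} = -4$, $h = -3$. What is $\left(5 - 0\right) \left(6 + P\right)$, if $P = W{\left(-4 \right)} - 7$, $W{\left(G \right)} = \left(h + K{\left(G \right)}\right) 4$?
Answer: $-145$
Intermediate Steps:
$W{\left(G \right)} = -28$ ($W{\left(G \right)} = \left(-3 - 4\right) 4 = \left(-7\right) 4 = -28$)
$P = -35$ ($P = -28 - 7 = -35$)
$\left(5 - 0\right) \left(6 + P\right) = \left(5 - 0\right) \left(6 - 35\right) = \left(5 + 0\right) \left(-29\right) = 5 \left(-29\right) = -145$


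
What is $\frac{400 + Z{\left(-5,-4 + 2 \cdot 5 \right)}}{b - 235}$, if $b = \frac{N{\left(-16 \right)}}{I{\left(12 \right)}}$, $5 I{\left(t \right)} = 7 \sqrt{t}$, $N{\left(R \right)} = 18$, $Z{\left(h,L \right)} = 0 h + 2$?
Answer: $- \frac{462903}{270535} - \frac{4221 \sqrt{3}}{270535} \approx -1.7381$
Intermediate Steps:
$Z{\left(h,L \right)} = 2$ ($Z{\left(h,L \right)} = 0 + 2 = 2$)
$I{\left(t \right)} = \frac{7 \sqrt{t}}{5}$
$b = \frac{15 \sqrt{3}}{7}$ ($b = \frac{18}{\frac{7}{5} \sqrt{12}} = \frac{18}{\frac{7}{5} \cdot 2 \sqrt{3}} = \frac{18}{\frac{14}{5} \sqrt{3}} = 18 \frac{5 \sqrt{3}}{42} = \frac{15 \sqrt{3}}{7} \approx 3.7115$)
$\frac{400 + Z{\left(-5,-4 + 2 \cdot 5 \right)}}{b - 235} = \frac{400 + 2}{\frac{15 \sqrt{3}}{7} - 235} = \frac{402}{-235 + \frac{15 \sqrt{3}}{7}}$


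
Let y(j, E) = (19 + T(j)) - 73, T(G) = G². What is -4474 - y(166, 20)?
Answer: -31976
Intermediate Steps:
y(j, E) = -54 + j² (y(j, E) = (19 + j²) - 73 = -54 + j²)
-4474 - y(166, 20) = -4474 - (-54 + 166²) = -4474 - (-54 + 27556) = -4474 - 1*27502 = -4474 - 27502 = -31976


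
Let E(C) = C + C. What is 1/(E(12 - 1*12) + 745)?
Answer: 1/745 ≈ 0.0013423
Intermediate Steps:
E(C) = 2*C
1/(E(12 - 1*12) + 745) = 1/(2*(12 - 1*12) + 745) = 1/(2*(12 - 12) + 745) = 1/(2*0 + 745) = 1/(0 + 745) = 1/745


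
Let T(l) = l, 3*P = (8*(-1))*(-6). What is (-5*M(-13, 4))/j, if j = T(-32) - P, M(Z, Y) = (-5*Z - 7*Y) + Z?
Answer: 5/2 ≈ 2.5000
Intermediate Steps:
P = 16 (P = ((8*(-1))*(-6))/3 = (-8*(-6))/3 = (1/3)*48 = 16)
M(Z, Y) = -7*Y - 4*Z (M(Z, Y) = (-7*Y - 5*Z) + Z = -7*Y - 4*Z)
j = -48 (j = -32 - 1*16 = -32 - 16 = -48)
(-5*M(-13, 4))/j = -5*(-7*4 - 4*(-13))/(-48) = -5*(-28 + 52)*(-1/48) = -5*24*(-1/48) = -120*(-1/48) = 5/2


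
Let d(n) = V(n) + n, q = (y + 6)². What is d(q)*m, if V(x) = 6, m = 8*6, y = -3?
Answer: 720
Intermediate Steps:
m = 48
q = 9 (q = (-3 + 6)² = 3² = 9)
d(n) = 6 + n
d(q)*m = (6 + 9)*48 = 15*48 = 720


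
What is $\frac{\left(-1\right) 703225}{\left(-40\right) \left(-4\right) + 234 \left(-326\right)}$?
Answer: $\frac{703225}{76124} \approx 9.2379$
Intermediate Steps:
$\frac{\left(-1\right) 703225}{\left(-40\right) \left(-4\right) + 234 \left(-326\right)} = - \frac{703225}{160 - 76284} = - \frac{703225}{-76124} = \left(-703225\right) \left(- \frac{1}{76124}\right) = \frac{703225}{76124}$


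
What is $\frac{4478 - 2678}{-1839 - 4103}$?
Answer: $- \frac{900}{2971} \approx -0.30293$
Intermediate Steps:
$\frac{4478 - 2678}{-1839 - 4103} = \frac{1800}{-5942} = 1800 \left(- \frac{1}{5942}\right) = - \frac{900}{2971}$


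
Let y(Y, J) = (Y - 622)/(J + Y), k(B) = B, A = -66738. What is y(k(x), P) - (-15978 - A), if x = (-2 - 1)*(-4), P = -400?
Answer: -9847135/194 ≈ -50758.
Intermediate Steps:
x = 12 (x = -3*(-4) = 12)
y(Y, J) = (-622 + Y)/(J + Y)
y(k(x), P) - (-15978 - A) = (-622 + 12)/(-400 + 12) - (-15978 - 1*(-66738)) = -610/(-388) - (-15978 + 66738) = -1/388*(-610) - 1*50760 = 305/194 - 50760 = -9847135/194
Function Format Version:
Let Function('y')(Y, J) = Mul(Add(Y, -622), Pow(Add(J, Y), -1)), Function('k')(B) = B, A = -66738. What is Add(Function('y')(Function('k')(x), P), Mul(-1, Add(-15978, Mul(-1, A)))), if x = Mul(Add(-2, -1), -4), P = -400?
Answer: Rational(-9847135, 194) ≈ -50758.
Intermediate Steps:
x = 12 (x = Mul(-3, -4) = 12)
Function('y')(Y, J) = Mul(Pow(Add(J, Y), -1), Add(-622, Y)) (Function('y')(Y, J) = Mul(Add(-622, Y), Pow(Add(J, Y), -1)) = Mul(Pow(Add(J, Y), -1), Add(-622, Y)))
Add(Function('y')(Function('k')(x), P), Mul(-1, Add(-15978, Mul(-1, A)))) = Add(Mul(Pow(Add(-400, 12), -1), Add(-622, 12)), Mul(-1, Add(-15978, Mul(-1, -66738)))) = Add(Mul(Pow(-388, -1), -610), Mul(-1, Add(-15978, 66738))) = Add(Mul(Rational(-1, 388), -610), Mul(-1, 50760)) = Add(Rational(305, 194), -50760) = Rational(-9847135, 194)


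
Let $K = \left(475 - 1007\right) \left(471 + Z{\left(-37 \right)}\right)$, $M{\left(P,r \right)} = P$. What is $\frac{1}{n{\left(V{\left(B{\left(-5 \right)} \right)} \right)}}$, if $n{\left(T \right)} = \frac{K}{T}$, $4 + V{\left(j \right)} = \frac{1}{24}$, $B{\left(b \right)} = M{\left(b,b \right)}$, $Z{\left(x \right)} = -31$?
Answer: $\frac{1}{59136} \approx 1.691 \cdot 10^{-5}$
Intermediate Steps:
$B{\left(b \right)} = b$
$K = -234080$ ($K = \left(475 - 1007\right) \left(471 - 31\right) = \left(-532\right) 440 = -234080$)
$V{\left(j \right)} = - \frac{95}{24}$ ($V{\left(j \right)} = -4 + \frac{1}{24} = - \frac{95}{24}$)
$n{\left(T \right)} = - \frac{234080}{T}$
$\frac{1}{n{\left(V{\left(B{\left(-5 \right)} \right)} \right)}} = \frac{1}{\left(-234080\right) \frac{1}{- \frac{95}{24}}} = \frac{1}{\left(-234080\right) \left(- \frac{24}{95}\right)} = \frac{1}{59136}$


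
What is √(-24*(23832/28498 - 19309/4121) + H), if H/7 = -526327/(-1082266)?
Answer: √386851681363186982351954830714/63550799132314 ≈ 9.7870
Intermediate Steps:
H = 3684289/1082266 (H = 7*(-526327/(-1082266)) = 7*(-526327*(-1/1082266)) = 7*(526327/1082266) = 3684289/1082266 ≈ 3.4042)
√(-24*(23832/28498 - 19309/4121) + H) = √(-24*(23832/28498 - 19309/4121) + 3684289/1082266) = √(-24*(23832*(1/28498) - 19309*1/4121) + 3684289/1082266) = √(-24*(11916/14249 - 19309/4121) + 3684289/1082266) = √(-24*(-226028105/58720129) + 3684289/1082266) = √(5424674520/58720129 + 3684289/1082266) = √(6087282719415601/63550799132314) = √386851681363186982351954830714/63550799132314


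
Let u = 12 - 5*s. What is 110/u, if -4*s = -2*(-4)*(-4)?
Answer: -55/14 ≈ -3.9286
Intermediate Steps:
s = 8 (s = -(-2*(-4))*(-4)/4 = -2*(-4) = -¼*(-32) = 8)
u = -28 (u = 12 - 5*8 = 12 - 40 = -28)
110/u = 110/(-28) = 110*(-1/28) = -55/14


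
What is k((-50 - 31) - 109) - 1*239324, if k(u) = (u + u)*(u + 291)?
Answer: -277704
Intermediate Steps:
k(u) = 2*u*(291 + u) (k(u) = (2*u)*(291 + u) = 2*u*(291 + u))
k((-50 - 31) - 109) - 1*239324 = 2*((-50 - 31) - 109)*(291 + ((-50 - 31) - 109)) - 1*239324 = 2*(-81 - 109)*(291 + (-81 - 109)) - 239324 = 2*(-190)*(291 - 190) - 239324 = 2*(-190)*101 - 239324 = -38380 - 239324 = -277704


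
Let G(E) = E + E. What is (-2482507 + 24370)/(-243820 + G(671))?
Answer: 819379/80826 ≈ 10.138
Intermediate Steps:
G(E) = 2*E
(-2482507 + 24370)/(-243820 + G(671)) = (-2482507 + 24370)/(-243820 + 2*671) = -2458137/(-243820 + 1342) = -2458137/(-242478) = -2458137*(-1/242478) = 819379/80826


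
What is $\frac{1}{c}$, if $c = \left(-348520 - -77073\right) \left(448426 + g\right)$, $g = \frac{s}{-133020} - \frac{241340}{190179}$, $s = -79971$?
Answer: $- \frac{255531420}{31104232756386497917} \approx -8.2153 \cdot 10^{-12}$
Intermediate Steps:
$g = - \frac{170648909}{255531420}$ ($g = - \frac{79971}{-133020} - \frac{241340}{190179} = \left(-79971\right) \left(- \frac{1}{133020}\right) - \frac{21940}{17289} = \frac{26657}{44340} - \frac{21940}{17289} = - \frac{170648909}{255531420} \approx -0.66782$)
$c = - \frac{31104232756386497917}{255531420}$ ($c = \left(-348520 - -77073\right) \left(448426 - \frac{170648909}{255531420}\right) = \left(-348520 + 77073\right) \frac{114586761896011}{255531420} = \left(-271447\right) \frac{114586761896011}{255531420} = - \frac{31104232756386497917}{255531420} \approx -1.2172 \cdot 10^{11}$)
$\frac{1}{c} = \frac{1}{- \frac{31104232756386497917}{255531420}} = - \frac{255531420}{31104232756386497917}$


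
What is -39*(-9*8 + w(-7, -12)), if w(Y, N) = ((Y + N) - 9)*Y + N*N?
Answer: -10452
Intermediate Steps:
w(Y, N) = N**2 + Y*(-9 + N + Y) (w(Y, N) = ((N + Y) - 9)*Y + N**2 = (-9 + N + Y)*Y + N**2 = Y*(-9 + N + Y) + N**2 = N**2 + Y*(-9 + N + Y))
-39*(-9*8 + w(-7, -12)) = -39*(-9*8 + ((-12)**2 + (-7)**2 - 9*(-7) - 12*(-7))) = -39*(-72 + (144 + 49 + 63 + 84)) = -39*(-72 + 340) = -39*268 = -10452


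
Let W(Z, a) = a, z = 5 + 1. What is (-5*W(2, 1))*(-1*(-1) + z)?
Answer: -35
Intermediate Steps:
z = 6
(-5*W(2, 1))*(-1*(-1) + z) = (-5*1)*(-1*(-1) + 6) = -5*(1 + 6) = -5*7 = -35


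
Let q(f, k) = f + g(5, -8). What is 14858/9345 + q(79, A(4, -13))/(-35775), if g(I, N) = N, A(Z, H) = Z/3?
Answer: 35392097/22287825 ≈ 1.5880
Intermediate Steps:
A(Z, H) = Z/3 (A(Z, H) = Z*(1/3) = Z/3)
q(f, k) = -8 + f (q(f, k) = f - 8 = -8 + f)
14858/9345 + q(79, A(4, -13))/(-35775) = 14858/9345 + (-8 + 79)/(-35775) = 14858*(1/9345) + 71*(-1/35775) = 14858/9345 - 71/35775 = 35392097/22287825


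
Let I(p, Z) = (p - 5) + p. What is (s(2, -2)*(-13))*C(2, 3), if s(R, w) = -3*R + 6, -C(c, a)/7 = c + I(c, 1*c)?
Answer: 0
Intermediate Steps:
I(p, Z) = -5 + 2*p (I(p, Z) = (-5 + p) + p = -5 + 2*p)
C(c, a) = 35 - 21*c (C(c, a) = -7*(c + (-5 + 2*c)) = -7*(-5 + 3*c) = 35 - 21*c)
s(R, w) = 6 - 3*R
(s(2, -2)*(-13))*C(2, 3) = ((6 - 3*2)*(-13))*(35 - 21*2) = ((6 - 6)*(-13))*(35 - 42) = (0*(-13))*(-7) = 0*(-7) = 0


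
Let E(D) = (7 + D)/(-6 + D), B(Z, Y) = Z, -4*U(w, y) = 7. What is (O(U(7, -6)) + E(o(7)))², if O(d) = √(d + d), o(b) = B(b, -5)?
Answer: (28 + I*√14)²/4 ≈ 192.5 + 52.383*I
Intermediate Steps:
U(w, y) = -7/4 (U(w, y) = -¼*7 = -7/4)
o(b) = b
O(d) = √2*√d (O(d) = √(2*d) = √2*√d)
E(D) = (7 + D)/(-6 + D)
(O(U(7, -6)) + E(o(7)))² = (√2*√(-7/4) + (7 + 7)/(-6 + 7))² = (√2*(I*√7/2) + 14/1)² = (I*√14/2 + 1*14)² = (I*√14/2 + 14)² = (14 + I*√14/2)²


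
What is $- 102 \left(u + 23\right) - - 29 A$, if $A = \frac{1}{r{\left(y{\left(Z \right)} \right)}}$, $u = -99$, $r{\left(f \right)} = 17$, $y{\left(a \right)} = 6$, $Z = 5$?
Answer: $\frac{131813}{17} \approx 7753.7$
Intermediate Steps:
$A = \frac{1}{17} \approx 0.058824$
$- 102 \left(u + 23\right) - - 29 A = - 102 \left(-99 + 23\right) - \left(-29\right) \frac{1}{17} = \left(-102\right) \left(-76\right) - - \frac{29}{17} = 7752 + \frac{29}{17} = \frac{131813}{17}$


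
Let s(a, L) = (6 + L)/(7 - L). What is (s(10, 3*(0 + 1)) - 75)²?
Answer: 84681/16 ≈ 5292.6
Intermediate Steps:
s(a, L) = (6 + L)/(7 - L)
(s(10, 3*(0 + 1)) - 75)² = ((-6 - 3*(0 + 1))/(-7 + 3*(0 + 1)) - 75)² = ((-6 - 3)/(-7 + 3*1) - 75)² = ((-6 - 1*3)/(-7 + 3) - 75)² = ((-6 - 3)/(-4) - 75)² = (-¼*(-9) - 75)² = (9/4 - 75)² = (-291/4)² = 84681/16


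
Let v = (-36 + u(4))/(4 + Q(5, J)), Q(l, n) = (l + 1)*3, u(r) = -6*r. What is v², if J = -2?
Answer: 900/121 ≈ 7.4380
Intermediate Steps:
Q(l, n) = 3 + 3*l (Q(l, n) = (1 + l)*3 = 3 + 3*l)
v = -30/11 (v = (-36 - 6*4)/(4 + (3 + 3*5)) = (-36 - 24)/(4 + (3 + 15)) = -60/(4 + 18) = -60/22 = -60*1/22 = -30/11 ≈ -2.7273)
v² = (-30/11)² = 900/121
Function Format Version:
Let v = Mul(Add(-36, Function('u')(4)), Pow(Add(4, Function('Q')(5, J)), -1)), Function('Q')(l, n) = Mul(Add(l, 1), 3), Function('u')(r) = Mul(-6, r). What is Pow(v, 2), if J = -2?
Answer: Rational(900, 121) ≈ 7.4380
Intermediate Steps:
Function('Q')(l, n) = Add(3, Mul(3, l)) (Function('Q')(l, n) = Mul(Add(1, l), 3) = Add(3, Mul(3, l)))
v = Rational(-30, 11) (v = Mul(Add(-36, Mul(-6, 4)), Pow(Add(4, Add(3, Mul(3, 5))), -1)) = Mul(Add(-36, -24), Pow(Add(4, Add(3, 15)), -1)) = Mul(-60, Pow(Add(4, 18), -1)) = Mul(-60, Pow(22, -1)) = Mul(-60, Rational(1, 22)) = Rational(-30, 11) ≈ -2.7273)
Pow(v, 2) = Pow(Rational(-30, 11), 2) = Rational(900, 121)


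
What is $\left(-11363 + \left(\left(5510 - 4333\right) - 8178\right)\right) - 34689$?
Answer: $-53053$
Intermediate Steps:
$\left(-11363 + \left(\left(5510 - 4333\right) - 8178\right)\right) - 34689 = \left(-11363 + \left(1177 - 8178\right)\right) - 34689 = \left(-11363 - 7001\right) - 34689 = -18364 - 34689 = -53053$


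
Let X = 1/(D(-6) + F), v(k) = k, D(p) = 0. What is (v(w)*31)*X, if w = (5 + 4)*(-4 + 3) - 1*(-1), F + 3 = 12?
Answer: -248/9 ≈ -27.556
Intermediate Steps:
F = 9 (F = -3 + 12 = 9)
w = -8 (w = 9*(-1) + 1 = -9 + 1 = -8)
X = 1/9 (X = 1/(0 + 9) = 1/9 ≈ 0.11111)
(v(w)*31)*X = -8*31*(1/9) = -248*1/9 = -248/9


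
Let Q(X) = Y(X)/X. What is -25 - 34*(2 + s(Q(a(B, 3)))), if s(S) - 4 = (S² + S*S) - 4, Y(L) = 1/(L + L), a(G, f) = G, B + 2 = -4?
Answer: -120545/1296 ≈ -93.013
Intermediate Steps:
B = -6 (B = -2 - 4 = -6)
Y(L) = 1/(2*L)
Q(X) = 1/(2*X²) (Q(X) = (1/(2*X))/X = 1/(2*X²))
s(S) = 2*S² (s(S) = 4 + ((S² + S*S) - 4) = 4 + ((S² + S²) - 4) = 4 + (2*S² - 4) = 4 + (-4 + 2*S²) = 2*S²)
-25 - 34*(2 + s(Q(a(B, 3)))) = -25 - 34*(2 + 2*((½)/(-6)²)²) = -25 - 34*(2 + 2*((½)*(1/36))²) = -25 - 34*(2 + 2*(1/72)²) = -25 - 34*(2 + 2*(1/5184)) = -25 - 34*(2 + 1/2592) = -25 - 34*5185/2592 = -25 - 88145/1296 = -120545/1296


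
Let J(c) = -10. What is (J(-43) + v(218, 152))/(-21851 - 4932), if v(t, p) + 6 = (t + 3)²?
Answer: -48825/26783 ≈ -1.8230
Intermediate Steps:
v(t, p) = -6 + (3 + t)² (v(t, p) = -6 + (t + 3)² = -6 + (3 + t)²)
(J(-43) + v(218, 152))/(-21851 - 4932) = (-10 + (-6 + (3 + 218)²))/(-21851 - 4932) = (-10 + (-6 + 221²))/(-26783) = (-10 + (-6 + 48841))*(-1/26783) = (-10 + 48835)*(-1/26783) = 48825*(-1/26783) = -48825/26783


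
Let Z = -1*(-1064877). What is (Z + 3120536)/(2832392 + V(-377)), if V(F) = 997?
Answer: 4185413/2833389 ≈ 1.4772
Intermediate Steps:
Z = 1064877
(Z + 3120536)/(2832392 + V(-377)) = (1064877 + 3120536)/(2832392 + 997) = 4185413/2833389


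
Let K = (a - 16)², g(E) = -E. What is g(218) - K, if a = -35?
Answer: -2819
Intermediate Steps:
K = 2601 (K = (-35 - 16)² = (-51)² = 2601)
g(218) - K = -1*218 - 1*2601 = -218 - 2601 = -2819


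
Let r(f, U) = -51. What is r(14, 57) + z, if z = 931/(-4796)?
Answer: -245527/4796 ≈ -51.194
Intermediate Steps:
z = -931/4796 (z = 931*(-1/4796) = -931/4796 ≈ -0.19412)
r(14, 57) + z = -51 - 931/4796 = -245527/4796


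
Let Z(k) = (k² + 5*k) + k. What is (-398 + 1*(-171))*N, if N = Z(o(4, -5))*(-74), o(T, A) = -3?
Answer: -378954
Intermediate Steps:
Z(k) = k² + 6*k
N = 666 (N = -3*(6 - 3)*(-74) = -3*3*(-74) = -9*(-74) = 666)
(-398 + 1*(-171))*N = (-398 + 1*(-171))*666 = (-398 - 171)*666 = -569*666 = -378954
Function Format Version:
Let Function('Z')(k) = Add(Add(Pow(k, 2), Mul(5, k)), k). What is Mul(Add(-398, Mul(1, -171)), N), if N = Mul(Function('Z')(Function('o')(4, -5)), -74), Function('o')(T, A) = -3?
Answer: -378954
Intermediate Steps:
Function('Z')(k) = Add(Pow(k, 2), Mul(6, k))
N = 666 (N = Mul(Mul(-3, Add(6, -3)), -74) = Mul(Mul(-3, 3), -74) = Mul(-9, -74) = 666)
Mul(Add(-398, Mul(1, -171)), N) = Mul(Add(-398, Mul(1, -171)), 666) = Mul(Add(-398, -171), 666) = Mul(-569, 666) = -378954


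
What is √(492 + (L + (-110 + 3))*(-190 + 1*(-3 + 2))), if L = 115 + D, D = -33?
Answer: √5267 ≈ 72.574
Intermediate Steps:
L = 82 (L = 115 - 33 = 82)
√(492 + (L + (-110 + 3))*(-190 + 1*(-3 + 2))) = √(492 + (82 + (-110 + 3))*(-190 + 1*(-3 + 2))) = √(492 + (82 - 107)*(-190 + 1*(-1))) = √(492 - 25*(-190 - 1)) = √(492 - 25*(-191)) = √(492 + 4775) = √5267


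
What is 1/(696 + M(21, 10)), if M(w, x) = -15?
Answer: 1/681 ≈ 0.0014684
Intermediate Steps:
1/(696 + M(21, 10)) = 1/(696 - 15) = 1/681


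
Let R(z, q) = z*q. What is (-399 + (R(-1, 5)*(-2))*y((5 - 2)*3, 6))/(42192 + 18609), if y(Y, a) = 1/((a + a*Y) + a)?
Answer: -13162/2006433 ≈ -0.0065599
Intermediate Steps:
R(z, q) = q*z
y(Y, a) = 1/(2*a + Y*a) (y(Y, a) = 1/((a + Y*a) + a) = 1/(2*a + Y*a))
(-399 + (R(-1, 5)*(-2))*y((5 - 2)*3, 6))/(42192 + 18609) = (-399 + ((5*(-1))*(-2))*(1/(6*(2 + (5 - 2)*3))))/(42192 + 18609) = (-399 + (-5*(-2))*(1/(6*(2 + 3*3))))/60801 = (-399 + 10*(1/(6*(2 + 9))))*(1/60801) = (-399 + 10*((⅙)/11))*(1/60801) = (-399 + 10*((⅙)*(1/11)))*(1/60801) = (-399 + 10*(1/66))*(1/60801) = (-399 + 5/33)*(1/60801) = -13162/33*1/60801 = -13162/2006433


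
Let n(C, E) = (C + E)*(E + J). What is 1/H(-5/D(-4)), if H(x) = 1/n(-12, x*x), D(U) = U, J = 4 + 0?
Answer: -14863/256 ≈ -58.059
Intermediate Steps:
J = 4
n(C, E) = (4 + E)*(C + E) (n(C, E) = (C + E)*(E + 4) = (C + E)*(4 + E) = (4 + E)*(C + E))
H(x) = 1/(-48 + x⁴ - 8*x²) (H(x) = 1/((x*x)² + 4*(-12) + 4*(x*x) - 12*x*x) = 1/((x²)² - 48 + 4*x² - 12*x²) = 1/(x⁴ - 48 + 4*x² - 12*x²) = 1/(-48 + x⁴ - 8*x²))
1/H(-5/D(-4)) = 1/(1/(-48 + (-5/(-4))⁴ - 8*(-5/(-4))²)) = 1/(1/(-48 + (-5*(-¼))⁴ - 8*(-5*(-¼))²)) = 1/(1/(-48 + (5/4)⁴ - 8*(5/4)²)) = 1/(1/(-48 + 625/256 - 8*25/16)) = 1/(1/(-48 + 625/256 - 25/2)) = 1/(1/(-14863/256)) = 1/(-256/14863) = -14863/256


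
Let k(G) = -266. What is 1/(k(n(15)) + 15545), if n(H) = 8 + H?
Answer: 1/15279 ≈ 6.5449e-5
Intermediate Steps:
1/(k(n(15)) + 15545) = 1/(-266 + 15545) = 1/15279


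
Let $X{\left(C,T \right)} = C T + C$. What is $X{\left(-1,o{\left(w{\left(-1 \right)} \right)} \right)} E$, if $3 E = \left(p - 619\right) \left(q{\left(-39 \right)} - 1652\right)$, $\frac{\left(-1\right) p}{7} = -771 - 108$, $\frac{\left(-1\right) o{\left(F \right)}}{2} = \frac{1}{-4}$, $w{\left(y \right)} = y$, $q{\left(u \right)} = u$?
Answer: $4678997$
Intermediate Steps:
$o{\left(F \right)} = \frac{1}{2}$ ($o{\left(F \right)} = - \frac{2}{-4} = \left(-2\right) \left(- \frac{1}{4}\right) = \frac{1}{2}$)
$p = 6153$ ($p = - 7 \left(-771 - 108\right) = \left(-7\right) \left(-879\right) = 6153$)
$X{\left(C,T \right)} = C + C T$
$E = - \frac{9357994}{3}$ ($E = \frac{\left(6153 - 619\right) \left(-39 - 1652\right)}{3} = \frac{5534 \left(-1691\right)}{3} = \frac{1}{3} \left(-9357994\right) = - \frac{9357994}{3} \approx -3.1193 \cdot 10^{6}$)
$X{\left(-1,o{\left(w{\left(-1 \right)} \right)} \right)} E = - (1 + \frac{1}{2}) \left(- \frac{9357994}{3}\right) = \left(-1\right) \frac{3}{2} \left(- \frac{9357994}{3}\right) = \left(- \frac{3}{2}\right) \left(- \frac{9357994}{3}\right) = 4678997$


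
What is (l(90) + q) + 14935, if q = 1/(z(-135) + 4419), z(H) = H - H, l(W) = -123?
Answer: 65454229/4419 ≈ 14812.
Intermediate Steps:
z(H) = 0
q = 1/4419 (q = 1/(0 + 4419) = 1/4419 ≈ 0.00022630)
(l(90) + q) + 14935 = (-123 + 1/4419) + 14935 = -543536/4419 + 14935 = 65454229/4419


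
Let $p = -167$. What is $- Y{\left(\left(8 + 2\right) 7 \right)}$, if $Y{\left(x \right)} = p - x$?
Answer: $237$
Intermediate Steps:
$Y{\left(x \right)} = -167 - x$
$- Y{\left(\left(8 + 2\right) 7 \right)} = - (-167 - \left(8 + 2\right) 7) = - (-167 - 10 \cdot 7) = - (-167 - 70) = \left(-1\right) \left(-237\right) = 237$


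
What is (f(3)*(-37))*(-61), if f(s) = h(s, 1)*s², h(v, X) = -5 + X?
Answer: -81252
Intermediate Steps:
f(s) = -4*s² (f(s) = (-5 + 1)*s² = -4*s²)
(f(3)*(-37))*(-61) = (-4*3²*(-37))*(-61) = (-4*9*(-37))*(-61) = -36*(-37)*(-61) = 1332*(-61) = -81252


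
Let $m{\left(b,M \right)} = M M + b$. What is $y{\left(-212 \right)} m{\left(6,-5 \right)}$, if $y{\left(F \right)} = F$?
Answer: $-6572$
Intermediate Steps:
$m{\left(b,M \right)} = b + M^{2}$ ($m{\left(b,M \right)} = M^{2} + b = b + M^{2}$)
$y{\left(-212 \right)} m{\left(6,-5 \right)} = - 212 \left(6 + \left(-5\right)^{2}\right) = - 212 \left(6 + 25\right) = \left(-212\right) 31 = -6572$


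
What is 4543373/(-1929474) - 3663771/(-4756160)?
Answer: -7269929020613/4588443529920 ≈ -1.5844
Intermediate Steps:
4543373/(-1929474) - 3663771/(-4756160) = 4543373*(-1/1929474) - 3663771*(-1/4756160) = -4543373/1929474 + 3663771/4756160 = -7269929020613/4588443529920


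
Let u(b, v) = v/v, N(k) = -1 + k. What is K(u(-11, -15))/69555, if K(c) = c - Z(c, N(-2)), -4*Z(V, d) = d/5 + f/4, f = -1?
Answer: 21/1854800 ≈ 1.1322e-5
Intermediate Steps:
Z(V, d) = 1/16 - d/20 (Z(V, d) = -(d/5 - 1/4)/4 = -(d*(⅕) - 1*¼)/4 = -(d/5 - ¼)/4 = -(-¼ + d/5)/4 = 1/16 - d/20)
u(b, v) = 1
K(c) = -17/80 + c (K(c) = c - (1/16 - (-1 - 2)/20) = c - (1/16 - 1/20*(-3)) = c - (1/16 + 3/20) = c - 1*17/80 = c - 17/80 = -17/80 + c)
K(u(-11, -15))/69555 = (-17/80 + 1)/69555 = (63/80)*(1/69555) = 21/1854800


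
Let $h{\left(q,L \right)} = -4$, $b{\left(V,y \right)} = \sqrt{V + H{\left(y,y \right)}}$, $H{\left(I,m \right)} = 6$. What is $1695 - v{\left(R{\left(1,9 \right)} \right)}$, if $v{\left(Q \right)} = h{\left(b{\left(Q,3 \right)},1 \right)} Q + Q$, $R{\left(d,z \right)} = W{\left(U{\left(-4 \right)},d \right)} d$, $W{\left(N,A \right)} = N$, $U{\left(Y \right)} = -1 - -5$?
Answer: $1707$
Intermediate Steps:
$U{\left(Y \right)} = 4$ ($U{\left(Y \right)} = -1 + 5 = 4$)
$b{\left(V,y \right)} = \sqrt{6 + V}$ ($b{\left(V,y \right)} = \sqrt{V + 6} = \sqrt{6 + V}$)
$R{\left(d,z \right)} = 4 d$
$v{\left(Q \right)} = - 3 Q$ ($v{\left(Q \right)} = - 4 Q + Q = - 3 Q$)
$1695 - v{\left(R{\left(1,9 \right)} \right)} = 1695 - - 3 \cdot 4 \cdot 1 = 1695 - \left(-3\right) 4 = 1695 - -12 = 1695 + 12 = 1707$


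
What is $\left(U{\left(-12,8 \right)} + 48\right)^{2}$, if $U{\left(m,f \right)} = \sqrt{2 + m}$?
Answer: $\left(48 + i \sqrt{10}\right)^{2} \approx 2294.0 + 303.58 i$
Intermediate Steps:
$\left(U{\left(-12,8 \right)} + 48\right)^{2} = \left(\sqrt{2 - 12} + 48\right)^{2} = \left(\sqrt{-10} + 48\right)^{2} = \left(i \sqrt{10} + 48\right)^{2} = \left(48 + i \sqrt{10}\right)^{2}$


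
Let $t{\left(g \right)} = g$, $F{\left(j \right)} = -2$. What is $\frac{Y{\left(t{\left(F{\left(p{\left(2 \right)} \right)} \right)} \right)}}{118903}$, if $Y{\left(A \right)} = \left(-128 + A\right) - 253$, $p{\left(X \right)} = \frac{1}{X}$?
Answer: $- \frac{383}{118903} \approx -0.0032211$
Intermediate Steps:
$Y{\left(A \right)} = -381 + A$
$\frac{Y{\left(t{\left(F{\left(p{\left(2 \right)} \right)} \right)} \right)}}{118903} = \frac{-381 - 2}{118903} = \left(-383\right) \frac{1}{118903} = - \frac{383}{118903}$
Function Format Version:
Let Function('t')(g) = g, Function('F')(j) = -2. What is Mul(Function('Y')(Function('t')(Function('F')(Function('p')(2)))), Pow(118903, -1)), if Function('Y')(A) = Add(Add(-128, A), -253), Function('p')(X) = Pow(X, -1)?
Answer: Rational(-383, 118903) ≈ -0.0032211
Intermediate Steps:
Function('Y')(A) = Add(-381, A)
Mul(Function('Y')(Function('t')(Function('F')(Function('p')(2)))), Pow(118903, -1)) = Mul(Add(-381, -2), Pow(118903, -1)) = Mul(-383, Rational(1, 118903)) = Rational(-383, 118903)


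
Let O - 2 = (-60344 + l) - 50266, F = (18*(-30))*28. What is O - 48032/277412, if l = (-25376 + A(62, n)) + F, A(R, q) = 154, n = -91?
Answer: -10468847358/69353 ≈ -1.5095e+5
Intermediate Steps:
F = -15120 (F = -540*28 = -15120)
l = -40342 (l = (-25376 + 154) - 15120 = -25222 - 15120 = -40342)
O = -150950 (O = 2 + ((-60344 - 40342) - 50266) = 2 + (-100686 - 50266) = 2 - 150952 = -150950)
O - 48032/277412 = -150950 - 48032/277412 = -150950 - 1*12008/69353 = -150950 - 12008/69353 = -10468847358/69353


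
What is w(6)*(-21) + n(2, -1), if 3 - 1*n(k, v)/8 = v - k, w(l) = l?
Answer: -78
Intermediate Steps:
n(k, v) = 24 - 8*v + 8*k (n(k, v) = 24 - 8*(v - k) = 24 + (-8*v + 8*k) = 24 - 8*v + 8*k)
w(6)*(-21) + n(2, -1) = 6*(-21) + (24 - 8*(-1) + 8*2) = -126 + (24 + 8 + 16) = -126 + 48 = -78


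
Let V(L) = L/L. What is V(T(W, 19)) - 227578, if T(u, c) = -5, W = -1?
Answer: -227577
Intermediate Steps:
V(L) = 1
V(T(W, 19)) - 227578 = 1 - 227578 = -227577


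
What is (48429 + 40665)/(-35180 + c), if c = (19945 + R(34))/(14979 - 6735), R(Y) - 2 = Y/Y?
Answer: -183622734/72500993 ≈ -2.5327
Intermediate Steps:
R(Y) = 3 (R(Y) = 2 + Y/Y = 2 + 1 = 3)
c = 4987/2061 (c = (19945 + 3)/(14979 - 6735) = 19948/8244 = 19948*(1/8244) = 4987/2061 ≈ 2.4197)
(48429 + 40665)/(-35180 + c) = (48429 + 40665)/(-35180 + 4987/2061) = 89094/(-72500993/2061) = 89094*(-2061/72500993) = -183622734/72500993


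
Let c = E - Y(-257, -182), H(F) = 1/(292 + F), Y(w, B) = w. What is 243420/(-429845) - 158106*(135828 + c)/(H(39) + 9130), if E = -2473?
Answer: -601123617598023612/259800983039 ≈ -2.3138e+6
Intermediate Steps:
c = -2216 (c = -2473 - 1*(-257) = -2473 + 257 = -2216)
243420/(-429845) - 158106*(135828 + c)/(H(39) + 9130) = 243420/(-429845) - 158106*(135828 - 2216)/(1/(292 + 39) + 9130) = 243420*(-1/429845) - 158106*133612/(1/331 + 9130) = -48684/85969 - 158106*133612/(1/331 + 9130) = -48684/85969 - 158106/((3022031/331)*(1/133612)) = -48684/85969 - 158106/3022031/44225572 = -48684/85969 - 158106*44225572/3022031 = -48684/85969 - 6992328286632/3022031 = -601123617598023612/259800983039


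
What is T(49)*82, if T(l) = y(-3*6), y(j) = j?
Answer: -1476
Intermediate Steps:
T(l) = -18 (T(l) = -3*6 = -18)
T(49)*82 = -18*82 = -1476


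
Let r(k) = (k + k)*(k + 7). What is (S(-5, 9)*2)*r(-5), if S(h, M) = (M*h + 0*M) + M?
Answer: 1440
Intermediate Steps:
r(k) = 2*k*(7 + k) (r(k) = (2*k)*(7 + k) = 2*k*(7 + k))
S(h, M) = M + M*h (S(h, M) = (M*h + 0) + M = M*h + M = M + M*h)
(S(-5, 9)*2)*r(-5) = ((9*(1 - 5))*2)*(2*(-5)*(7 - 5)) = ((9*(-4))*2)*(2*(-5)*2) = -36*2*(-20) = -72*(-20) = 1440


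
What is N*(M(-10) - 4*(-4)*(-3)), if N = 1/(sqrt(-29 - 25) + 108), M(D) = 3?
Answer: -90/217 + 5*I*sqrt(6)/434 ≈ -0.41475 + 0.02822*I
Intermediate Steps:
N = 1/(108 + 3*I*sqrt(6)) (N = 1/(sqrt(-54) + 108) = 1/(3*I*sqrt(6) + 108) = 1/(108 + 3*I*sqrt(6)) ≈ 0.0092166 - 0.00062711*I)
N*(M(-10) - 4*(-4)*(-3)) = (2/217 - I*sqrt(6)/3906)*(3 - 4*(-4)*(-3)) = (2/217 - I*sqrt(6)/3906)*(3 + 16*(-3)) = (2/217 - I*sqrt(6)/3906)*(3 - 48) = (2/217 - I*sqrt(6)/3906)*(-45) = -90/217 + 5*I*sqrt(6)/434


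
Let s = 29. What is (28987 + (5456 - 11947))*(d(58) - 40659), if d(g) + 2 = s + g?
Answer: -912752704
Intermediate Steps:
d(g) = 27 + g (d(g) = -2 + (29 + g) = 27 + g)
(28987 + (5456 - 11947))*(d(58) - 40659) = (28987 + (5456 - 11947))*((27 + 58) - 40659) = (28987 - 6491)*(85 - 40659) = 22496*(-40574) = -912752704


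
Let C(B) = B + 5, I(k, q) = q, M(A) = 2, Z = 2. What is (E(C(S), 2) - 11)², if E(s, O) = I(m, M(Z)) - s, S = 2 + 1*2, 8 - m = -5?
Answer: 324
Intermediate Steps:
m = 13 (m = 8 - 1*(-5) = 8 + 5 = 13)
S = 4 (S = 2 + 2 = 4)
C(B) = 5 + B
E(s, O) = 2 - s
(E(C(S), 2) - 11)² = ((2 - (5 + 4)) - 11)² = ((2 - 1*9) - 11)² = ((2 - 9) - 11)² = (-7 - 11)² = (-18)² = 324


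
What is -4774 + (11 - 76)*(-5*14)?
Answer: -224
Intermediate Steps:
-4774 + (11 - 76)*(-5*14) = -4774 - 65*(-70) = -4774 + 4550 = -224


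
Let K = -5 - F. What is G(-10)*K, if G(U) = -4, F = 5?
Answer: 40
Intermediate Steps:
K = -10 (K = -5 - 1*5 = -5 - 5 = -10)
G(-10)*K = -4*(-10) = 40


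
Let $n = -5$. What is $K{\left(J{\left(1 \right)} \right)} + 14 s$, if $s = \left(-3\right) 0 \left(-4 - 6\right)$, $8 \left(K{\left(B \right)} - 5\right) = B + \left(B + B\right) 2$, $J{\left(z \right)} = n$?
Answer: $\frac{15}{8} \approx 1.875$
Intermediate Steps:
$J{\left(z \right)} = -5$
$K{\left(B \right)} = 5 + \frac{5 B}{8}$ ($K{\left(B \right)} = 5 + \frac{B + \left(B + B\right) 2}{8} = 5 + \frac{B + 2 B 2}{8} = 5 + \frac{B + 4 B}{8} = 5 + \frac{5 B}{8}$)
$s = 0$ ($s = 0 \left(-10\right) = 0$)
$K{\left(J{\left(1 \right)} \right)} + 14 s = \left(5 + \frac{5}{8} \left(-5\right)\right) + 14 \cdot 0 = \left(5 - \frac{25}{8}\right) + 0 = \frac{15}{8} + 0 = \frac{15}{8}$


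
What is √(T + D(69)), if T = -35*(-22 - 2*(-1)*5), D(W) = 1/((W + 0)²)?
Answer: √1999621/69 ≈ 20.494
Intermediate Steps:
D(W) = W⁻² (D(W) = 1/(W²) = W⁻²)
T = 420 (T = -35*(-22 + 2*5) = -35*(-22 + 10) = -35*(-12) = 420)
√(T + D(69)) = √(420 + 69⁻²) = √(420 + 1/4761) = √(1999621/4761) = √1999621/69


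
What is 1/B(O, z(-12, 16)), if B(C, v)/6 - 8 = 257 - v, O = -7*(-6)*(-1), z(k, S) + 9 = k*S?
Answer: 1/2796 ≈ 0.00035765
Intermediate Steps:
z(k, S) = -9 + S*k (z(k, S) = -9 + k*S = -9 + S*k)
O = -42 (O = 42*(-1) = -42)
B(C, v) = 1590 - 6*v (B(C, v) = 48 + 6*(257 - v) = 48 + (1542 - 6*v) = 1590 - 6*v)
1/B(O, z(-12, 16)) = 1/(1590 - 6*(-9 + 16*(-12))) = 1/(1590 - 6*(-9 - 192)) = 1/(1590 - 6*(-201)) = 1/(1590 + 1206) = 1/2796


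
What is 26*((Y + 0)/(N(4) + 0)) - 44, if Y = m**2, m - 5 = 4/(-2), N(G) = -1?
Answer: -278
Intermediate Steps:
m = 3 (m = 5 + 4/(-2) = 5 + 4*(-1/2) = 5 - 2 = 3)
Y = 9 (Y = 3**2 = 9)
26*((Y + 0)/(N(4) + 0)) - 44 = 26*((9 + 0)/(-1 + 0)) - 44 = 26*(9/(-1)) - 44 = 26*(9*(-1)) - 44 = 26*(-9) - 44 = -234 - 44 = -278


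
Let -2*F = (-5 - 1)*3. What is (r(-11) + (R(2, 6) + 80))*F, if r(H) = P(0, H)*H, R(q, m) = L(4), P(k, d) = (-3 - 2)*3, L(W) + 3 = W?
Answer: 2214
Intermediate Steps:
L(W) = -3 + W
P(k, d) = -15 (P(k, d) = -5*3 = -15)
R(q, m) = 1 (R(q, m) = -3 + 4 = 1)
F = 9 (F = -(-5 - 1)*3/2 = -(-3)*3 = -1/2*(-18) = 9)
r(H) = -15*H
(r(-11) + (R(2, 6) + 80))*F = (-15*(-11) + (1 + 80))*9 = (165 + 81)*9 = 246*9 = 2214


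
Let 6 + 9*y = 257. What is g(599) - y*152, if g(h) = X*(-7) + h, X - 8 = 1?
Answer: -33328/9 ≈ -3703.1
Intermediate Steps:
X = 9 (X = 8 + 1 = 9)
g(h) = -63 + h (g(h) = 9*(-7) + h = -63 + h)
y = 251/9 (y = -2/3 + (1/9)*257 = -2/3 + 257/9 = 251/9 ≈ 27.889)
g(599) - y*152 = (-63 + 599) - 251*152/9 = 536 - 1*38152/9 = 536 - 38152/9 = -33328/9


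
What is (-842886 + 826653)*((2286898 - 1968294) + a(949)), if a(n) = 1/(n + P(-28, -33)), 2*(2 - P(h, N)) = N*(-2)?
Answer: -1582601017403/306 ≈ -5.1719e+9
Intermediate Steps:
P(h, N) = 2 + N (P(h, N) = 2 - N*(-2)/2 = 2 - (-1)*N = 2 + N)
a(n) = 1/(-31 + n) (a(n) = 1/(n + (2 - 33)) = 1/(n - 31) = 1/(-31 + n))
(-842886 + 826653)*((2286898 - 1968294) + a(949)) = (-842886 + 826653)*((2286898 - 1968294) + 1/(-31 + 949)) = -16233*(318604 + 1/918) = -16233*292478473/918 = -1582601017403/306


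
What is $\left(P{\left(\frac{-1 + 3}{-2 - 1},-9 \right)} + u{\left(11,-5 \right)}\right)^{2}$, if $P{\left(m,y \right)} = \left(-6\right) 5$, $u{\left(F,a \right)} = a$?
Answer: $1225$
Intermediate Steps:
$P{\left(m,y \right)} = -30$
$\left(P{\left(\frac{-1 + 3}{-2 - 1},-9 \right)} + u{\left(11,-5 \right)}\right)^{2} = \left(-30 - 5\right)^{2} = \left(-35\right)^{2} = 1225$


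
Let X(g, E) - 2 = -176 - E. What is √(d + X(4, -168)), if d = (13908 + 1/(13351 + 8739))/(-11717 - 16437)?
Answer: I*√284268043839185/6616190 ≈ 2.5483*I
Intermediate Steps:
X(g, E) = -174 - E (X(g, E) = 2 + (-176 - E) = -174 - E)
d = -307227721/621921860 (d = (13908 + 1/22090)/(-28154) = (13908 + 1/22090)*(-1/28154) = (307227721/22090)*(-1/28154) = -307227721/621921860 ≈ -0.49400)
√(d + X(4, -168)) = √(-307227721/621921860 + (-174 - 1*(-168))) = √(-307227721/621921860 + (-174 + 168)) = √(-307227721/621921860 - 6) = √(-4038758881/621921860) = I*√284268043839185/6616190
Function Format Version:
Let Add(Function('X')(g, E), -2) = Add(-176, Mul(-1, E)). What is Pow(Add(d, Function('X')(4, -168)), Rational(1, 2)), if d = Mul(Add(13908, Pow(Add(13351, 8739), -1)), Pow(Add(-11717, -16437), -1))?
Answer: Mul(Rational(1, 6616190), I, Pow(284268043839185, Rational(1, 2))) ≈ Mul(2.5483, I)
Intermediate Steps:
Function('X')(g, E) = Add(-174, Mul(-1, E)) (Function('X')(g, E) = Add(2, Add(-176, Mul(-1, E))) = Add(-174, Mul(-1, E)))
d = Rational(-307227721, 621921860) (d = Mul(Add(13908, Pow(22090, -1)), Pow(-28154, -1)) = Mul(Add(13908, Rational(1, 22090)), Rational(-1, 28154)) = Mul(Rational(307227721, 22090), Rational(-1, 28154)) = Rational(-307227721, 621921860) ≈ -0.49400)
Pow(Add(d, Function('X')(4, -168)), Rational(1, 2)) = Pow(Add(Rational(-307227721, 621921860), Add(-174, Mul(-1, -168))), Rational(1, 2)) = Pow(Add(Rational(-307227721, 621921860), Add(-174, 168)), Rational(1, 2)) = Pow(Add(Rational(-307227721, 621921860), -6), Rational(1, 2)) = Pow(Rational(-4038758881, 621921860), Rational(1, 2)) = Mul(Rational(1, 6616190), I, Pow(284268043839185, Rational(1, 2)))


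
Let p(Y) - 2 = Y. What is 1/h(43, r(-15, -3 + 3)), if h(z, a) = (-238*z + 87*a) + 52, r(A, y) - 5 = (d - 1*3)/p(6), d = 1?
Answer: -4/39075 ≈ -0.00010237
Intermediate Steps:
p(Y) = 2 + Y
r(A, y) = 19/4 (r(A, y) = 5 + (1 - 1*3)/(2 + 6) = 5 + (1 - 3)/8 = 5 - 2*⅛ = 5 - ¼ = 19/4)
h(z, a) = 52 - 238*z + 87*a
1/h(43, r(-15, -3 + 3)) = 1/(52 - 238*43 + 87*(19/4)) = 1/(52 - 10234 + 1653/4) = 1/(-39075/4) = -4/39075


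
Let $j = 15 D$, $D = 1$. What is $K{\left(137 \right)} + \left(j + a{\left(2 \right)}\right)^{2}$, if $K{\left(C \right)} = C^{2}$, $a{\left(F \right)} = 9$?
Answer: $19345$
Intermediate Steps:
$j = 15$ ($j = 15 \cdot 1 = 15$)
$K{\left(137 \right)} + \left(j + a{\left(2 \right)}\right)^{2} = 137^{2} + \left(15 + 9\right)^{2} = 18769 + 24^{2} = 18769 + 576 = 19345$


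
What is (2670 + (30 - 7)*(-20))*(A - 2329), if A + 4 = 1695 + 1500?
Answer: 1905020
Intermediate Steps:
A = 3191 (A = -4 + (1695 + 1500) = -4 + 3195 = 3191)
(2670 + (30 - 7)*(-20))*(A - 2329) = (2670 + (30 - 7)*(-20))*(3191 - 2329) = (2670 + 23*(-20))*862 = (2670 - 460)*862 = 2210*862 = 1905020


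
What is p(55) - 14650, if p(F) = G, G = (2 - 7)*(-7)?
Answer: -14615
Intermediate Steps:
G = 35 (G = -5*(-7) = 35)
p(F) = 35
p(55) - 14650 = 35 - 14650 = -14615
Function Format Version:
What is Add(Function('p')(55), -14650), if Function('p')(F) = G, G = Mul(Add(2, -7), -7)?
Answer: -14615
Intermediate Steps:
G = 35 (G = Mul(-5, -7) = 35)
Function('p')(F) = 35
Add(Function('p')(55), -14650) = Add(35, -14650) = -14615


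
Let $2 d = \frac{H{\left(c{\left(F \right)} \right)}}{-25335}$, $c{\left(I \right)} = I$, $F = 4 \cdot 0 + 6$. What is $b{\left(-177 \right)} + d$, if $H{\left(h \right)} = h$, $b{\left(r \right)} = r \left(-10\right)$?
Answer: $\frac{14947649}{8445} \approx 1770.0$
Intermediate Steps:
$F = 6$ ($F = 0 + 6 = 6$)
$b{\left(r \right)} = - 10 r$
$d = - \frac{1}{8445}$ ($d = \frac{6 \frac{1}{-25335}}{2} = \frac{6 \left(- \frac{1}{25335}\right)}{2} = \frac{1}{2} \left(- \frac{2}{8445}\right) = - \frac{1}{8445} \approx -0.00011841$)
$b{\left(-177 \right)} + d = \left(-10\right) \left(-177\right) - \frac{1}{8445} = 1770 - \frac{1}{8445} = \frac{14947649}{8445}$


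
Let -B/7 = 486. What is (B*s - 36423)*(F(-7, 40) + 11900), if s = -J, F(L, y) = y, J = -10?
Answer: -841089420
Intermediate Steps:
s = 10 (s = -1*(-10) = 10)
B = -3402 (B = -7*486 = -3402)
(B*s - 36423)*(F(-7, 40) + 11900) = (-3402*10 - 36423)*(40 + 11900) = (-34020 - 36423)*11940 = -70443*11940 = -841089420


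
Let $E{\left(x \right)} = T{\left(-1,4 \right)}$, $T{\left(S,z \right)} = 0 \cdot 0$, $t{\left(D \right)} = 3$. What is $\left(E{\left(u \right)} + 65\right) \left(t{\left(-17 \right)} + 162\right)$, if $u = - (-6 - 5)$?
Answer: $10725$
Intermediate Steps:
$u = 11$ ($u = - (-6 - 5) = \left(-1\right) \left(-11\right) = 11$)
$T{\left(S,z \right)} = 0$
$E{\left(x \right)} = 0$
$\left(E{\left(u \right)} + 65\right) \left(t{\left(-17 \right)} + 162\right) = \left(0 + 65\right) \left(3 + 162\right) = 65 \cdot 165 = 10725$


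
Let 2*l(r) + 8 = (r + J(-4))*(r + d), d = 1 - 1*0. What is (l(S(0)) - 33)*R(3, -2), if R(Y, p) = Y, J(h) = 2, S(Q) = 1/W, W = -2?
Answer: -879/8 ≈ -109.88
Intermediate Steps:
S(Q) = -½ (S(Q) = 1/(-2) = -½)
d = 1 (d = 1 + 0 = 1)
l(r) = -4 + (1 + r)*(2 + r)/2 (l(r) = -4 + ((r + 2)*(r + 1))/2 = -4 + ((2 + r)*(1 + r))/2 = -4 + ((1 + r)*(2 + r))/2 = -4 + (1 + r)*(2 + r)/2)
(l(S(0)) - 33)*R(3, -2) = ((-3 + (-½)²/2 + (3/2)*(-½)) - 33)*3 = ((-3 + (½)*(¼) - ¾) - 33)*3 = ((-3 + ⅛ - ¾) - 33)*3 = (-29/8 - 33)*3 = -293/8*3 = -879/8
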